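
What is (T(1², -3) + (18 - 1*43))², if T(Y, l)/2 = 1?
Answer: 529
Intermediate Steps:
T(Y, l) = 2 (T(Y, l) = 2*1 = 2)
(T(1², -3) + (18 - 1*43))² = (2 + (18 - 1*43))² = (2 + (18 - 43))² = (2 - 25)² = (-23)² = 529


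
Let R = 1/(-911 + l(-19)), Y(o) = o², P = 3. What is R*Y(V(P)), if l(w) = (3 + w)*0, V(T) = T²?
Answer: -81/911 ≈ -0.088913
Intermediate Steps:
l(w) = 0
R = -1/911 (R = 1/(-911 + 0) = 1/(-911) = -1/911 ≈ -0.0010977)
R*Y(V(P)) = -(3²)²/911 = -1/911*9² = -1/911*81 = -81/911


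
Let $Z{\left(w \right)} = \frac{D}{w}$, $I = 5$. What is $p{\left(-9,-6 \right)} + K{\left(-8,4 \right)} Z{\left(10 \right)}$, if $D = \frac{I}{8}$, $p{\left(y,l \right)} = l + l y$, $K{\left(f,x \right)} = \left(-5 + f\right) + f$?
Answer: $\frac{747}{16} \approx 46.688$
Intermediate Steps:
$K{\left(f,x \right)} = -5 + 2 f$
$D = \frac{5}{8} \approx 0.625$
$Z{\left(w \right)} = \frac{5}{8 w}$
$p{\left(-9,-6 \right)} + K{\left(-8,4 \right)} Z{\left(10 \right)} = - 6 \left(1 - 9\right) + \left(-5 + 2 \left(-8\right)\right) \frac{5}{8 \cdot 10} = \left(-6\right) \left(-8\right) + \left(-5 - 16\right) \frac{5}{8} \cdot \frac{1}{10} = 48 - \frac{21}{16} = \frac{747}{16}$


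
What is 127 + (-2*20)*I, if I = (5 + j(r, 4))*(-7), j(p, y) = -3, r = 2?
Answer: 687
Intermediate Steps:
I = -14 (I = (5 - 3)*(-7) = 2*(-7) = -14)
127 + (-2*20)*I = 127 - 2*20*(-14) = 127 - 40*(-14) = 127 + 560 = 687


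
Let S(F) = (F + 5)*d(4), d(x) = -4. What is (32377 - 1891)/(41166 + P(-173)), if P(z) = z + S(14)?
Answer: 10162/13639 ≈ 0.74507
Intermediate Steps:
S(F) = -20 - 4*F (S(F) = (F + 5)*(-4) = (5 + F)*(-4) = -20 - 4*F)
P(z) = -76 + z (P(z) = z + (-20 - 4*14) = z + (-20 - 56) = z - 76 = -76 + z)
(32377 - 1891)/(41166 + P(-173)) = (32377 - 1891)/(41166 + (-76 - 173)) = 30486/(41166 - 249) = 30486/40917 = 30486*(1/40917) = 10162/13639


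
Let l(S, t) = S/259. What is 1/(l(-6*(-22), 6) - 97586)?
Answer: -259/25274642 ≈ -1.0247e-5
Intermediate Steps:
l(S, t) = S/259 (l(S, t) = S*(1/259) = S/259)
1/(l(-6*(-22), 6) - 97586) = 1/((-6*(-22))/259 - 97586) = 1/((1/259)*132 - 97586) = 1/(132/259 - 97586) = 1/(-25274642/259) = -259/25274642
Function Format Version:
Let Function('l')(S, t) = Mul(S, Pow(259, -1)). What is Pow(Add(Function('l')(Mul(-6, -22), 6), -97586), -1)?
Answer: Rational(-259, 25274642) ≈ -1.0247e-5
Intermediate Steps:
Function('l')(S, t) = Mul(Rational(1, 259), S) (Function('l')(S, t) = Mul(S, Rational(1, 259)) = Mul(Rational(1, 259), S))
Pow(Add(Function('l')(Mul(-6, -22), 6), -97586), -1) = Pow(Add(Mul(Rational(1, 259), Mul(-6, -22)), -97586), -1) = Pow(Add(Mul(Rational(1, 259), 132), -97586), -1) = Pow(Add(Rational(132, 259), -97586), -1) = Pow(Rational(-25274642, 259), -1) = Rational(-259, 25274642)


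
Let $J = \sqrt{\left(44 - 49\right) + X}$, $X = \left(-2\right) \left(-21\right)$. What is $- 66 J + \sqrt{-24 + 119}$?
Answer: $\sqrt{95} - 66 \sqrt{37} \approx -391.72$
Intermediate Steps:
$X = 42$
$J = \sqrt{37}$ ($J = \sqrt{\left(44 - 49\right) + 42} = \sqrt{-5 + 42} = \sqrt{37} \approx 6.0828$)
$- 66 J + \sqrt{-24 + 119} = - 66 \sqrt{37} + \sqrt{-24 + 119} = - 66 \sqrt{37} + \sqrt{95} = \sqrt{95} - 66 \sqrt{37}$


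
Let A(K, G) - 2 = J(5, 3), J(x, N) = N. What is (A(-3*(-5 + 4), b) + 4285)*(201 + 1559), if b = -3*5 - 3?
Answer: 7550400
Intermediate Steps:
b = -18 (b = -15 - 3 = -18)
A(K, G) = 5 (A(K, G) = 2 + 3 = 5)
(A(-3*(-5 + 4), b) + 4285)*(201 + 1559) = (5 + 4285)*(201 + 1559) = 4290*1760 = 7550400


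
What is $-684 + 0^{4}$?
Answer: $-684$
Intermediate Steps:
$-684 + 0^{4} = -684 + 0 = -684$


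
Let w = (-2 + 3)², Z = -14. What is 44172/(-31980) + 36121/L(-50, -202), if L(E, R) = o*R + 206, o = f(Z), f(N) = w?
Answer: 96247741/10660 ≈ 9028.9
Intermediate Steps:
w = 1 (w = 1² = 1)
f(N) = 1
o = 1
L(E, R) = 206 + R (L(E, R) = 1*R + 206 = R + 206 = 206 + R)
44172/(-31980) + 36121/L(-50, -202) = 44172/(-31980) + 36121/(206 - 202) = 44172*(-1/31980) + 36121/4 = -3681/2665 + 36121*(¼) = -3681/2665 + 36121/4 = 96247741/10660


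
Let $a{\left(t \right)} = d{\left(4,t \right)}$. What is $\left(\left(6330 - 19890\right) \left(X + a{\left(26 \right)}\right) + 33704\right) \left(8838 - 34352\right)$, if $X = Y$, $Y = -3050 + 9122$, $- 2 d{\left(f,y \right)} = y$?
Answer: $2095371336704$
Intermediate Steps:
$d{\left(f,y \right)} = - \frac{y}{2}$
$a{\left(t \right)} = - \frac{t}{2}$
$Y = 6072$
$X = 6072$
$\left(\left(6330 - 19890\right) \left(X + a{\left(26 \right)}\right) + 33704\right) \left(8838 - 34352\right) = \left(\left(6330 - 19890\right) \left(6072 - 13\right) + 33704\right) \left(8838 - 34352\right) = \left(- 13560 \left(6072 - 13\right) + 33704\right) \left(-25514\right) = \left(\left(-13560\right) 6059 + 33704\right) \left(-25514\right) = \left(-82160040 + 33704\right) \left(-25514\right) = \left(-82126336\right) \left(-25514\right) = 2095371336704$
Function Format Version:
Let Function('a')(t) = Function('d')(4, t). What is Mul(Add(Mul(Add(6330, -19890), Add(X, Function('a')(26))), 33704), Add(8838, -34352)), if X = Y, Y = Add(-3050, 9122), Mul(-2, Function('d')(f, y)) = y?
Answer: 2095371336704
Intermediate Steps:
Function('d')(f, y) = Mul(Rational(-1, 2), y)
Function('a')(t) = Mul(Rational(-1, 2), t)
Y = 6072
X = 6072
Mul(Add(Mul(Add(6330, -19890), Add(X, Function('a')(26))), 33704), Add(8838, -34352)) = Mul(Add(Mul(Add(6330, -19890), Add(6072, Mul(Rational(-1, 2), 26))), 33704), Add(8838, -34352)) = Mul(Add(Mul(-13560, Add(6072, -13)), 33704), -25514) = Mul(Add(Mul(-13560, 6059), 33704), -25514) = Mul(Add(-82160040, 33704), -25514) = Mul(-82126336, -25514) = 2095371336704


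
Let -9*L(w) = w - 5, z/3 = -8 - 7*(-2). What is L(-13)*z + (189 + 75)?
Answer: 300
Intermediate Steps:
z = 18 (z = 3*(-8 - 7*(-2)) = 3*(-8 + 14) = 3*6 = 18)
L(w) = 5/9 - w/9 (L(w) = -(w - 5)/9 = -(-5 + w)/9 = 5/9 - w/9)
L(-13)*z + (189 + 75) = (5/9 - ⅑*(-13))*18 + (189 + 75) = (5/9 + 13/9)*18 + 264 = 2*18 + 264 = 36 + 264 = 300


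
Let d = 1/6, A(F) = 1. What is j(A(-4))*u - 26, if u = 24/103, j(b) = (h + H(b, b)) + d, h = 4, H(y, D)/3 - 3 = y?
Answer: -2290/103 ≈ -22.233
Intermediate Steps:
H(y, D) = 9 + 3*y
d = ⅙ ≈ 0.16667
j(b) = 79/6 + 3*b (j(b) = (4 + (9 + 3*b)) + ⅙ = (13 + 3*b) + ⅙ = 79/6 + 3*b)
u = 24/103 (u = 24*(1/103) = 24/103 ≈ 0.23301)
j(A(-4))*u - 26 = (79/6 + 3*1)*(24/103) - 26 = (79/6 + 3)*(24/103) - 26 = (97/6)*(24/103) - 26 = 388/103 - 26 = -2290/103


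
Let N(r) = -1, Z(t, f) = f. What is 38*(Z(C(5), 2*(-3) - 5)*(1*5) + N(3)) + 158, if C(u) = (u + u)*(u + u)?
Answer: -1970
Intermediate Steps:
C(u) = 4*u² (C(u) = (2*u)*(2*u) = 4*u²)
38*(Z(C(5), 2*(-3) - 5)*(1*5) + N(3)) + 158 = 38*((2*(-3) - 5)*(1*5) - 1) + 158 = 38*((-6 - 5)*5 - 1) + 158 = 38*(-11*5 - 1) + 158 = 38*(-55 - 1) + 158 = 38*(-56) + 158 = -2128 + 158 = -1970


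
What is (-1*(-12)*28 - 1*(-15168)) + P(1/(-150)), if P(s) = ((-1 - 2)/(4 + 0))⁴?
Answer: 3969105/256 ≈ 15504.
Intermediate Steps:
P(s) = 81/256 (P(s) = (-3/4)⁴ = (-3*¼)⁴ = (-¾)⁴ = 81/256)
(-1*(-12)*28 - 1*(-15168)) + P(1/(-150)) = (-1*(-12)*28 - 1*(-15168)) + 81/256 = (12*28 + 15168) + 81/256 = (336 + 15168) + 81/256 = 15504 + 81/256 = 3969105/256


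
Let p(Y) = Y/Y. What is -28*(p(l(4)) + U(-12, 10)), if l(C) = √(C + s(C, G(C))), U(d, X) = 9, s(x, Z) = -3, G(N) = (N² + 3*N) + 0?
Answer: -280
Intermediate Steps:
G(N) = N² + 3*N
l(C) = √(-3 + C) (l(C) = √(C - 3) = √(-3 + C))
p(Y) = 1
-28*(p(l(4)) + U(-12, 10)) = -28*(1 + 9) = -28*10 = -280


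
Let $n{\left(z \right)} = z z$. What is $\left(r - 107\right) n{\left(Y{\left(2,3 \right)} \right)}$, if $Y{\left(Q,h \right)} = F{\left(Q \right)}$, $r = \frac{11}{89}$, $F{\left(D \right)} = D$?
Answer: $- \frac{38048}{89} \approx -427.51$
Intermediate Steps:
$r = \frac{11}{89}$ ($r = 11 \cdot \frac{1}{89} = \frac{11}{89} \approx 0.1236$)
$Y{\left(Q,h \right)} = Q$
$n{\left(z \right)} = z^{2}$
$\left(r - 107\right) n{\left(Y{\left(2,3 \right)} \right)} = \left(\frac{11}{89} - 107\right) 2^{2} = \left(- \frac{9512}{89}\right) 4 = - \frac{38048}{89}$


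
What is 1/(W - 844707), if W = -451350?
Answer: -1/1296057 ≈ -7.7157e-7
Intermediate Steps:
1/(W - 844707) = 1/(-451350 - 844707) = 1/(-1296057) = -1/1296057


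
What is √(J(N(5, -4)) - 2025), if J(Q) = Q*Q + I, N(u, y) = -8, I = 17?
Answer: 18*I*√6 ≈ 44.091*I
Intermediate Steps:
J(Q) = 17 + Q² (J(Q) = Q*Q + 17 = Q² + 17 = 17 + Q²)
√(J(N(5, -4)) - 2025) = √((17 + (-8)²) - 2025) = √((17 + 64) - 2025) = √(81 - 2025) = √(-1944) = 18*I*√6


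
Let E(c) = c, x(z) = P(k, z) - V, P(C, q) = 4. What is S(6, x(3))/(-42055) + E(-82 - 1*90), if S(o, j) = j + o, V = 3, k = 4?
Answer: -7233467/42055 ≈ -172.00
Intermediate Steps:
x(z) = 1 (x(z) = 4 - 1*3 = 4 - 3 = 1)
S(6, x(3))/(-42055) + E(-82 - 1*90) = (1 + 6)/(-42055) + (-82 - 1*90) = 7*(-1/42055) + (-82 - 90) = -7/42055 - 172 = -7233467/42055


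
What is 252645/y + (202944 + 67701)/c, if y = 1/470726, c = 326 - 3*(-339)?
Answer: 159718384143255/1343 ≈ 1.1893e+11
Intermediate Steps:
c = 1343 (c = 326 + 1017 = 1343)
y = 1/470726 ≈ 2.1244e-6
252645/y + (202944 + 67701)/c = 252645/(1/470726) + (202944 + 67701)/1343 = 252645*470726 + 270645*(1/1343) = 118926570270 + 270645/1343 = 159718384143255/1343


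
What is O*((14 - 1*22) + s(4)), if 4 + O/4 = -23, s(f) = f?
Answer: 432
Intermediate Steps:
O = -108 (O = -16 + 4*(-23) = -16 - 92 = -108)
O*((14 - 1*22) + s(4)) = -108*((14 - 1*22) + 4) = -108*((14 - 22) + 4) = -108*(-8 + 4) = -108*(-4) = 432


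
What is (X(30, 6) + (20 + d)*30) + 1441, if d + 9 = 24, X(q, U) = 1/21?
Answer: 52312/21 ≈ 2491.0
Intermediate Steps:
X(q, U) = 1/21
d = 15 (d = -9 + 24 = 15)
(X(30, 6) + (20 + d)*30) + 1441 = (1/21 + (20 + 15)*30) + 1441 = (1/21 + 35*30) + 1441 = (1/21 + 1050) + 1441 = 22051/21 + 1441 = 52312/21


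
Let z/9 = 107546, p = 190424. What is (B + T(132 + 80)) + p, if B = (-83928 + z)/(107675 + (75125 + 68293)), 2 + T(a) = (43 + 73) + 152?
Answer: 47881808156/251093 ≈ 1.9069e+5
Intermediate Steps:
z = 967914 (z = 9*107546 = 967914)
T(a) = 266 (T(a) = -2 + ((43 + 73) + 152) = -2 + (116 + 152) = -2 + 268 = 266)
B = 883986/251093 (B = (-83928 + 967914)/(107675 + (75125 + 68293)) = 883986/(107675 + 143418) = 883986/251093 ≈ 3.5206)
(B + T(132 + 80)) + p = (883986/251093 + 266) + 190424 = 67674724/251093 + 190424 = 47881808156/251093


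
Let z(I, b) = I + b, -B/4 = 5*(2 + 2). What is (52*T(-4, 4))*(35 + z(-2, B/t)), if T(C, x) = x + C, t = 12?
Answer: 0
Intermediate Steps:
T(C, x) = C + x
B = -80 (B = -20*(2 + 2) = -20*4 = -4*20 = -80)
(52*T(-4, 4))*(35 + z(-2, B/t)) = (52*(-4 + 4))*(35 + (-2 - 80/12)) = (52*0)*(35 + (-2 - 80*1/12)) = 0*(35 + (-2 - 20/3)) = 0*(35 - 26/3) = 0*(79/3) = 0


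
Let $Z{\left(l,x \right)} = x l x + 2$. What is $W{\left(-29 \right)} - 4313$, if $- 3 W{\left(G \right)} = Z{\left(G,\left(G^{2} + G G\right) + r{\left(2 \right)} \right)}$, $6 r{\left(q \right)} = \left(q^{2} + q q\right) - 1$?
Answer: $\frac{2957238353}{108} \approx 2.7382 \cdot 10^{7}$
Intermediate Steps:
$r{\left(q \right)} = - \frac{1}{6} + \frac{q^{2}}{3}$ ($r{\left(q \right)} = \frac{\left(q^{2} + q q\right) - 1}{6} = \frac{\left(q^{2} + q^{2}\right) - 1}{6} = \frac{2 q^{2} - 1}{6} = \frac{-1 + 2 q^{2}}{6} = - \frac{1}{6} + \frac{q^{2}}{3}$)
$Z{\left(l,x \right)} = 2 + l x^{2}$ ($Z{\left(l,x \right)} = l x x + 2 = l x^{2} + 2 = 2 + l x^{2}$)
$W{\left(G \right)} = - \frac{2}{3} - \frac{G \left(\frac{7}{6} + 2 G^{2}\right)^{2}}{3}$ ($W{\left(G \right)} = - \frac{2 + G \left(\left(G^{2} + G G\right) - \left(\frac{1}{6} - \frac{2^{2}}{3}\right)\right)^{2}}{3} = - \frac{2 + G \left(\left(G^{2} + G^{2}\right) + \left(- \frac{1}{6} + \frac{1}{3} \cdot 4\right)\right)^{2}}{3} = - \frac{2 + G \left(2 G^{2} + \left(- \frac{1}{6} + \frac{4}{3}\right)\right)^{2}}{3} = - \frac{2 + G \left(2 G^{2} + \frac{7}{6}\right)^{2}}{3} = - \frac{2 + G \left(\frac{7}{6} + 2 G^{2}\right)^{2}}{3} = - \frac{2}{3} - \frac{G \left(\frac{7}{6} + 2 G^{2}\right)^{2}}{3}$)
$W{\left(-29 \right)} - 4313 = \left(- \frac{2}{3} - - \frac{29 \left(7 + 12 \left(-29\right)^{2}\right)^{2}}{108}\right) - 4313 = \left(- \frac{2}{3} - - \frac{29 \left(7 + 12 \cdot 841\right)^{2}}{108}\right) - 4313 = \left(- \frac{2}{3} - - \frac{29 \left(7 + 10092\right)^{2}}{108}\right) - 4313 = \left(- \frac{2}{3} - - \frac{29 \cdot 10099^{2}}{108}\right) - 4313 = \left(- \frac{2}{3} - \left(- \frac{29}{108}\right) 101989801\right) - 4313 = \left(- \frac{2}{3} + \frac{2957704229}{108}\right) - 4313 = \frac{2957704157}{108} - 4313 = \frac{2957238353}{108}$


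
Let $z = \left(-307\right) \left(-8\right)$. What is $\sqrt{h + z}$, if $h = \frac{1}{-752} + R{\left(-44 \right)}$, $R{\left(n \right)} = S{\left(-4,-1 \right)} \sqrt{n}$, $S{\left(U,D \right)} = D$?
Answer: $\frac{\sqrt{86804817 - 70688 i \sqrt{11}}}{188} \approx 49.558 - 0.066924 i$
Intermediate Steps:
$z = 2456$
$R{\left(n \right)} = - \sqrt{n}$
$h = - \frac{1}{752} - 2 i \sqrt{11}$ ($h = \frac{1}{-752} - \sqrt{-44} = - \frac{1}{752} - 2 i \sqrt{11} \approx -0.0013298 - 6.6332 i$)
$\sqrt{h + z} = \sqrt{\left(- \frac{1}{752} - 2 i \sqrt{11}\right) + 2456} = \sqrt{\frac{1846911}{752} - 2 i \sqrt{11}}$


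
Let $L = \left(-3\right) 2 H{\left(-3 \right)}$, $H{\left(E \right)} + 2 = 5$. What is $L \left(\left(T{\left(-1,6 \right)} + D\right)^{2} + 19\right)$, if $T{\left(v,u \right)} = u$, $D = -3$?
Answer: $-504$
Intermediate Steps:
$H{\left(E \right)} = 3$ ($H{\left(E \right)} = -2 + 5 = 3$)
$L = -18$ ($L = \left(-3\right) 2 \cdot 3 = \left(-6\right) 3 = -18$)
$L \left(\left(T{\left(-1,6 \right)} + D\right)^{2} + 19\right) = - 18 \left(\left(6 - 3\right)^{2} + 19\right) = - 18 \left(3^{2} + 19\right) = - 18 \left(9 + 19\right) = \left(-18\right) 28 = -504$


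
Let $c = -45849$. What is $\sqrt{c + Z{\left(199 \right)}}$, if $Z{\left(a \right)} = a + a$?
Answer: $i \sqrt{45451} \approx 213.19 i$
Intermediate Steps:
$Z{\left(a \right)} = 2 a$
$\sqrt{c + Z{\left(199 \right)}} = \sqrt{-45849 + 2 \cdot 199} = \sqrt{-45849 + 398} = \sqrt{-45451} = i \sqrt{45451}$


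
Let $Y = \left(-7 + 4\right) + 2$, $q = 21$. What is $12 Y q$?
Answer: $-252$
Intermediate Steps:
$Y = -1$ ($Y = -3 + 2 = -1$)
$12 Y q = 12 \left(-1\right) 21 = \left(-12\right) 21 = -252$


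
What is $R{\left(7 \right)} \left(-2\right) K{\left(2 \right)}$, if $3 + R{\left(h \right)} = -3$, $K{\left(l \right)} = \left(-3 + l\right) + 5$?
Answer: $48$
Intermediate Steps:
$K{\left(l \right)} = 2 + l$
$R{\left(h \right)} = -6$ ($R{\left(h \right)} = -3 - 3 = -6$)
$R{\left(7 \right)} \left(-2\right) K{\left(2 \right)} = \left(-6\right) \left(-2\right) \left(2 + 2\right) = 12 \cdot 4 = 48$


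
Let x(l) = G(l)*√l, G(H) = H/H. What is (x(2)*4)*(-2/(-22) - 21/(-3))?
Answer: 312*√2/11 ≈ 40.112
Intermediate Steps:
G(H) = 1
x(l) = √l (x(l) = 1*√l = √l)
(x(2)*4)*(-2/(-22) - 21/(-3)) = (√2*4)*(-2/(-22) - 21/(-3)) = (4*√2)*(-2*(-1/22) - 21*(-⅓)) = (4*√2)*(1/11 + 7) = (4*√2)*(78/11) = 312*√2/11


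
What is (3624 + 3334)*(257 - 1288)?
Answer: -7173698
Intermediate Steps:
(3624 + 3334)*(257 - 1288) = 6958*(-1031) = -7173698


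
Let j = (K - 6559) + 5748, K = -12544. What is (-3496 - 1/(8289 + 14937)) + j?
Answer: -391381327/23226 ≈ -16851.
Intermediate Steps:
j = -13355 (j = (-12544 - 6559) + 5748 = -19103 + 5748 = -13355)
(-3496 - 1/(8289 + 14937)) + j = (-3496 - 1/(8289 + 14937)) - 13355 = (-3496 - 1/23226) - 13355 = -81198097/23226 - 13355 = -391381327/23226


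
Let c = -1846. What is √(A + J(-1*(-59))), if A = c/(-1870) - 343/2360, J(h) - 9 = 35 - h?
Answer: I*√27574931362/44132 ≈ 3.7627*I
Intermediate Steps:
J(h) = 44 - h (J(h) = 9 + (35 - h) = 44 - h)
A = 74303/88264 (A = -1846/(-1870) - 343/2360 = -1846*(-1/1870) - 343*1/2360 = 923/935 - 343/2360 = 74303/88264 ≈ 0.84183)
√(A + J(-1*(-59))) = √(74303/88264 + (44 - (-1)*(-59))) = √(74303/88264 + (44 - 1*59)) = √(74303/88264 + (44 - 59)) = √(74303/88264 - 15) = √(-1249657/88264) = I*√27574931362/44132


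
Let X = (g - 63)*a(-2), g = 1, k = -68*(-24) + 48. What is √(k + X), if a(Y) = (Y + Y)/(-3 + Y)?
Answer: 2*√10190/5 ≈ 40.378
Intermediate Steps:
a(Y) = 2*Y/(-3 + Y) (a(Y) = (2*Y)/(-3 + Y) = 2*Y/(-3 + Y))
k = 1680 (k = 1632 + 48 = 1680)
X = -248/5 (X = (1 - 63)*(2*(-2)/(-3 - 2)) = -124*(-2)/(-5) = -124*(-2)*(-1)/5 = -62*⅘ = -248/5 ≈ -49.600)
√(k + X) = √(1680 - 248/5) = √(8152/5) = 2*√10190/5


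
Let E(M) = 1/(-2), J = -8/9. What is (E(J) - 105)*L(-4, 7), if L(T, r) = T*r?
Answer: 2954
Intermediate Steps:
J = -8/9 (J = -8*⅑ = -8/9 ≈ -0.88889)
E(M) = -½
(E(J) - 105)*L(-4, 7) = (-½ - 105)*(-4*7) = -211/2*(-28) = 2954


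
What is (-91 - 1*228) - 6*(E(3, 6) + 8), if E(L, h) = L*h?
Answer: -475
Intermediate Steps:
(-91 - 1*228) - 6*(E(3, 6) + 8) = (-91 - 1*228) - 6*(3*6 + 8) = (-91 - 228) - 6*(18 + 8) = -319 - 6*26 = -319 - 156 = -475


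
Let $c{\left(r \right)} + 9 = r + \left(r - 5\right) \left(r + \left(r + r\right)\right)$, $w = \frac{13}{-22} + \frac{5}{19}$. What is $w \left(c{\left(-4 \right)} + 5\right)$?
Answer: $- \frac{6850}{209} \approx -32.775$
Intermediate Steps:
$w = - \frac{137}{418}$ ($w = 13 \left(- \frac{1}{22}\right) + 5 \cdot \frac{1}{19} = - \frac{13}{22} + \frac{5}{19} = - \frac{137}{418} \approx -0.32775$)
$c{\left(r \right)} = -9 + r + 3 r \left(-5 + r\right)$ ($c{\left(r \right)} = -9 + \left(r + \left(r - 5\right) \left(r + \left(r + r\right)\right)\right) = -9 + \left(r + \left(-5 + r\right) \left(r + 2 r\right)\right) = -9 + \left(r + \left(-5 + r\right) 3 r\right) = -9 + \left(r + 3 r \left(-5 + r\right)\right) = -9 + r + 3 r \left(-5 + r\right)$)
$w \left(c{\left(-4 \right)} + 5\right) = - \frac{137 \left(\left(-9 - -56 + 3 \left(-4\right)^{2}\right) + 5\right)}{418} = - \frac{137 \left(\left(-9 + 56 + 3 \cdot 16\right) + 5\right)}{418} = - \frac{137 \left(\left(-9 + 56 + 48\right) + 5\right)}{418} = - \frac{137 \left(95 + 5\right)}{418} = \left(- \frac{137}{418}\right) 100 = - \frac{6850}{209}$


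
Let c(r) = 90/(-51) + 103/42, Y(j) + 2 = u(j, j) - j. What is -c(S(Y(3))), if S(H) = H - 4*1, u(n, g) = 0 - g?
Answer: -491/714 ≈ -0.68768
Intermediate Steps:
u(n, g) = -g
Y(j) = -2 - 2*j (Y(j) = -2 + (-j - j) = -2 - 2*j)
S(H) = -4 + H (S(H) = H - 4 = -4 + H)
c(r) = 491/714 (c(r) = 90*(-1/51) + 103*(1/42) = -30/17 + 103/42 = 491/714)
-c(S(Y(3))) = -1*491/714 = -491/714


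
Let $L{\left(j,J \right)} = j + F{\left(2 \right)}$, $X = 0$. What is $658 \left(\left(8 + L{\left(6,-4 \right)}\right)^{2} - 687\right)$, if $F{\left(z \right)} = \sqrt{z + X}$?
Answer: $-321762 + 18424 \sqrt{2} \approx -2.9571 \cdot 10^{5}$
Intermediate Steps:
$F{\left(z \right)} = \sqrt{z}$ ($F{\left(z \right)} = \sqrt{z + 0} = \sqrt{z}$)
$L{\left(j,J \right)} = j + \sqrt{2}$
$658 \left(\left(8 + L{\left(6,-4 \right)}\right)^{2} - 687\right) = 658 \left(\left(8 + \left(6 + \sqrt{2}\right)\right)^{2} - 687\right) = 658 \left(\left(14 + \sqrt{2}\right)^{2} - 687\right) = 658 \left(-687 + \left(14 + \sqrt{2}\right)^{2}\right) = -452046 + 658 \left(14 + \sqrt{2}\right)^{2}$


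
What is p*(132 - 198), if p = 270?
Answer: -17820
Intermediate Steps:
p*(132 - 198) = 270*(132 - 198) = 270*(-66) = -17820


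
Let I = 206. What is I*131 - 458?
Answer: 26528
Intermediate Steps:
I*131 - 458 = 206*131 - 458 = 26986 - 458 = 26528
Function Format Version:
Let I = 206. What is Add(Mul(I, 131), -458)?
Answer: 26528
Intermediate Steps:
Add(Mul(I, 131), -458) = Add(Mul(206, 131), -458) = Add(26986, -458) = 26528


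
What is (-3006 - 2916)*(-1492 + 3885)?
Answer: -14171346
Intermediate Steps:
(-3006 - 2916)*(-1492 + 3885) = -5922*2393 = -14171346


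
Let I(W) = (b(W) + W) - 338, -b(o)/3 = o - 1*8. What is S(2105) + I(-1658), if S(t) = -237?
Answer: 2765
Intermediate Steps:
b(o) = 24 - 3*o (b(o) = -3*(o - 1*8) = -3*(o - 8) = -3*(-8 + o) = 24 - 3*o)
I(W) = -314 - 2*W (I(W) = ((24 - 3*W) + W) - 338 = (24 - 2*W) - 338 = -314 - 2*W)
S(2105) + I(-1658) = -237 + (-314 - 2*(-1658)) = -237 + (-314 + 3316) = -237 + 3002 = 2765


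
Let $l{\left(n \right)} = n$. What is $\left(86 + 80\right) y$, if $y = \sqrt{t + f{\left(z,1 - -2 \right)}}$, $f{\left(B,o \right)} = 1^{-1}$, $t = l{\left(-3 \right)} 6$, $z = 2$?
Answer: $166 i \sqrt{17} \approx 684.44 i$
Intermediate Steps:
$t = -18$ ($t = \left(-3\right) 6 = -18$)
$f{\left(B,o \right)} = 1$
$y = i \sqrt{17}$ ($y = \sqrt{-18 + 1} = \sqrt{-17} = i \sqrt{17} \approx 4.1231 i$)
$\left(86 + 80\right) y = \left(86 + 80\right) i \sqrt{17} = 166 i \sqrt{17}$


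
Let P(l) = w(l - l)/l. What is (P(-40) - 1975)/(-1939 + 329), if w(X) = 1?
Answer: 79001/64400 ≈ 1.2267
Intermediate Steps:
P(l) = 1/l
(P(-40) - 1975)/(-1939 + 329) = (1/(-40) - 1975)/(-1939 + 329) = (-1/40 - 1975)/(-1610) = -79001/40*(-1/1610) = 79001/64400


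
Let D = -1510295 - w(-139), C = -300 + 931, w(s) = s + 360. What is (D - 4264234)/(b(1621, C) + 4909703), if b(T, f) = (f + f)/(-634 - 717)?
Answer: -7801687250/6633007491 ≈ -1.1762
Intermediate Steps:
w(s) = 360 + s
C = 631
b(T, f) = -2*f/1351 (b(T, f) = (2*f)/(-1351) = (2*f)*(-1/1351) = -2*f/1351)
D = -1510516 (D = -1510295 - (360 - 139) = -1510295 - 1*221 = -1510295 - 221 = -1510516)
(D - 4264234)/(b(1621, C) + 4909703) = (-1510516 - 4264234)/(-2/1351*631 + 4909703) = -5774750/(-1262/1351 + 4909703) = -5774750/6633007491/1351 = -5774750*1351/6633007491 = -7801687250/6633007491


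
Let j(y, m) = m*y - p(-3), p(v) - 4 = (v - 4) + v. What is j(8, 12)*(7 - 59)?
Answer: -5304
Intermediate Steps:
p(v) = 2*v (p(v) = 4 + ((v - 4) + v) = 4 + ((-4 + v) + v) = 4 + (-4 + 2*v) = 2*v)
j(y, m) = 6 + m*y (j(y, m) = m*y - 2*(-3) = m*y - 1*(-6) = m*y + 6 = 6 + m*y)
j(8, 12)*(7 - 59) = (6 + 12*8)*(7 - 59) = (6 + 96)*(-52) = 102*(-52) = -5304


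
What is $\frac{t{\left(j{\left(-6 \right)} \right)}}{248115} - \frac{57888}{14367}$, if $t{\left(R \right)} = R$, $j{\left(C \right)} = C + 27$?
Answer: $- \frac{227977451}{56582035} \approx -4.0292$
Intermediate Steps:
$j{\left(C \right)} = 27 + C$
$\frac{t{\left(j{\left(-6 \right)} \right)}}{248115} - \frac{57888}{14367} = \frac{27 - 6}{248115} - \frac{57888}{14367} = 21 \cdot \frac{1}{248115} - \frac{19296}{4789} = \frac{1}{11815} - \frac{19296}{4789} = - \frac{227977451}{56582035}$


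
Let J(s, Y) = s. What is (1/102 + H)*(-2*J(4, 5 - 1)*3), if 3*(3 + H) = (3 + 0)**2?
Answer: -4/17 ≈ -0.23529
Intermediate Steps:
H = 0 (H = -3 + (3 + 0)**2/3 = -3 + (1/3)*3**2 = -3 + (1/3)*9 = -3 + 3 = 0)
(1/102 + H)*(-2*J(4, 5 - 1)*3) = (1/102 + 0)*(-2*4*3) = (1/102 + 0)*(-8*3) = (1/102)*(-24) = -4/17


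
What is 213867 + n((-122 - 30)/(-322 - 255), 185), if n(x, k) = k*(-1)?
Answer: 213682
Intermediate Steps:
n(x, k) = -k
213867 + n((-122 - 30)/(-322 - 255), 185) = 213867 - 1*185 = 213867 - 185 = 213682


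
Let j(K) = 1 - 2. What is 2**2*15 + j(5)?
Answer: 59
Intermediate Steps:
j(K) = -1
2**2*15 + j(5) = 2**2*15 - 1 = 4*15 - 1 = 60 - 1 = 59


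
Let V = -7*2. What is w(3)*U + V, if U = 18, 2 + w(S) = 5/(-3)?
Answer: -80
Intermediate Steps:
V = -14
w(S) = -11/3 (w(S) = -2 + 5/(-3) = -2 + 5*(-1/3) = -2 - 5/3 = -11/3)
w(3)*U + V = -11/3*18 - 14 = -66 - 14 = -80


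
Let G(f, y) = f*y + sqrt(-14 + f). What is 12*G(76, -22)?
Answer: -20064 + 12*sqrt(62) ≈ -19970.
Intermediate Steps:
G(f, y) = sqrt(-14 + f) + f*y
12*G(76, -22) = 12*(sqrt(-14 + 76) + 76*(-22)) = 12*(sqrt(62) - 1672) = 12*(-1672 + sqrt(62)) = -20064 + 12*sqrt(62)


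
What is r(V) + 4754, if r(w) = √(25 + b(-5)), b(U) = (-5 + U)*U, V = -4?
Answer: 4754 + 5*√3 ≈ 4762.7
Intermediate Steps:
b(U) = U*(-5 + U)
r(w) = 5*√3 (r(w) = √(25 - 5*(-5 - 5)) = √(25 - 5*(-10)) = √(25 + 50) = √75 = 5*√3)
r(V) + 4754 = 5*√3 + 4754 = 4754 + 5*√3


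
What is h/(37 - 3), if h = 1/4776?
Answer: 1/162384 ≈ 6.1582e-6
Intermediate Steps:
h = 1/4776 ≈ 0.00020938
h/(37 - 3) = 1/(4776*(37 - 3)) = (1/4776)/34 = (1/4776)*(1/34) = 1/162384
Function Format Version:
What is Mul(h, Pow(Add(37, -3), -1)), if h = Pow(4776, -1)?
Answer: Rational(1, 162384) ≈ 6.1582e-6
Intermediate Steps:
h = Rational(1, 4776) ≈ 0.00020938
Mul(h, Pow(Add(37, -3), -1)) = Mul(Rational(1, 4776), Pow(Add(37, -3), -1)) = Mul(Rational(1, 4776), Pow(34, -1)) = Mul(Rational(1, 4776), Rational(1, 34)) = Rational(1, 162384)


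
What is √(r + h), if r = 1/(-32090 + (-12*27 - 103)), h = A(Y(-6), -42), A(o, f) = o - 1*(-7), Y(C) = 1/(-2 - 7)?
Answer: √809330065/10839 ≈ 2.6247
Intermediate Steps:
Y(C) = -⅑ (Y(C) = 1/(-9) = -⅑)
A(o, f) = 7 + o (A(o, f) = o + 7 = 7 + o)
h = 62/9 (h = 7 - ⅑ = 62/9 ≈ 6.8889)
r = -1/32517 (r = 1/(-32090 + (-324 - 103)) = 1/(-32090 - 427) = 1/(-32517) = -1/32517 ≈ -3.0753e-5)
√(r + h) = √(-1/32517 + 62/9) = √(224005/32517) = √809330065/10839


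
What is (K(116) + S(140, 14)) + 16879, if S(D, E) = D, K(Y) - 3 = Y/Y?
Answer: 17023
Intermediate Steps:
K(Y) = 4 (K(Y) = 3 + Y/Y = 3 + 1 = 4)
(K(116) + S(140, 14)) + 16879 = (4 + 140) + 16879 = 144 + 16879 = 17023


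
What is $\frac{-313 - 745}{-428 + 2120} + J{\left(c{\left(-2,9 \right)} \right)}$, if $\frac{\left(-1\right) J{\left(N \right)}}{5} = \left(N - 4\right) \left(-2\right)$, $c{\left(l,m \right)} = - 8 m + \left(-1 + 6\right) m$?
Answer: $- \frac{262789}{846} \approx -310.63$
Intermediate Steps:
$c{\left(l,m \right)} = - 3 m$ ($c{\left(l,m \right)} = - 8 m + 5 m = - 3 m$)
$J{\left(N \right)} = -40 + 10 N$ ($J{\left(N \right)} = - 5 \left(N - 4\right) \left(-2\right) = - 5 \left(-4 + N\right) \left(-2\right) = - 5 \left(8 - 2 N\right) = -40 + 10 N$)
$\frac{-313 - 745}{-428 + 2120} + J{\left(c{\left(-2,9 \right)} \right)} = \frac{-313 - 745}{-428 + 2120} + \left(-40 + 10 \left(\left(-3\right) 9\right)\right) = - \frac{1058}{1692} + \left(-40 + 10 \left(-27\right)\right) = \left(-1058\right) \frac{1}{1692} - 310 = - \frac{529}{846} - 310 = - \frac{262789}{846}$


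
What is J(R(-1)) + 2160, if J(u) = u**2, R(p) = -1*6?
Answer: 2196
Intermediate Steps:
R(p) = -6
J(R(-1)) + 2160 = (-6)**2 + 2160 = 36 + 2160 = 2196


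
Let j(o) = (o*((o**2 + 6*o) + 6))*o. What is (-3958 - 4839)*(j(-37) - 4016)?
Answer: -13850357477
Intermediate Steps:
j(o) = o**2*(6 + o**2 + 6*o) (j(o) = (o*(6 + o**2 + 6*o))*o = o**2*(6 + o**2 + 6*o))
(-3958 - 4839)*(j(-37) - 4016) = (-3958 - 4839)*((-37)**2*(6 + (-37)**2 + 6*(-37)) - 4016) = -8797*(1369*(6 + 1369 - 222) - 4016) = -8797*(1369*1153 - 4016) = -8797*(1578457 - 4016) = -8797*1574441 = -13850357477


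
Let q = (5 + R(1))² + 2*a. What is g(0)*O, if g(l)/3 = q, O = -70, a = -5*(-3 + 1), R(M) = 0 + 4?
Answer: -21210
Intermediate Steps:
R(M) = 4
a = 10 (a = -5*(-2) = 10)
q = 101 (q = (5 + 4)² + 2*10 = 9² + 20 = 81 + 20 = 101)
g(l) = 303 (g(l) = 3*101 = 303)
g(0)*O = 303*(-70) = -21210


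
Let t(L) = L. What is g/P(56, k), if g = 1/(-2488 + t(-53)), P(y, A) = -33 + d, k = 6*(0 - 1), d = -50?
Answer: 1/210903 ≈ 4.7415e-6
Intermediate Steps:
k = -6 (k = 6*(-1) = -6)
P(y, A) = -83 (P(y, A) = -33 - 50 = -83)
g = -1/2541 (g = 1/(-2488 - 53) = 1/(-2541) = -1/2541 ≈ -0.00039355)
g/P(56, k) = -1/2541/(-83) = -1/2541*(-1/83) = 1/210903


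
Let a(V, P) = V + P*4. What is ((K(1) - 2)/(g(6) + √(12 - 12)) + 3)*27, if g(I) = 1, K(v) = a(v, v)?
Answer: 162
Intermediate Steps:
a(V, P) = V + 4*P
K(v) = 5*v (K(v) = v + 4*v = 5*v)
((K(1) - 2)/(g(6) + √(12 - 12)) + 3)*27 = ((5*1 - 2)/(1 + √(12 - 12)) + 3)*27 = ((5 - 2)/(1 + √0) + 3)*27 = (3/(1 + 0) + 3)*27 = (3/1 + 3)*27 = (3*1 + 3)*27 = (3 + 3)*27 = 6*27 = 162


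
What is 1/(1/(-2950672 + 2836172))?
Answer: -114500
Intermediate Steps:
1/(1/(-2950672 + 2836172)) = 1/(1/(-114500)) = 1/(-1/114500) = -114500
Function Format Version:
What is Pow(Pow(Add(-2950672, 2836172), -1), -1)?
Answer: -114500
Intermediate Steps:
Pow(Pow(Add(-2950672, 2836172), -1), -1) = Pow(Pow(-114500, -1), -1) = Pow(Rational(-1, 114500), -1) = -114500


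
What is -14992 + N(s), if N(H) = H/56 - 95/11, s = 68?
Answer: -2309911/154 ≈ -14999.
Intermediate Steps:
N(H) = -95/11 + H/56 (N(H) = H*(1/56) - 95*1/11 = H/56 - 95/11 = -95/11 + H/56)
-14992 + N(s) = -14992 + (-95/11 + (1/56)*68) = -14992 + (-95/11 + 17/14) = -14992 - 1143/154 = -2309911/154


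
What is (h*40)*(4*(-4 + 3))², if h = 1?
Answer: 640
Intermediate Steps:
(h*40)*(4*(-4 + 3))² = (1*40)*(4*(-4 + 3))² = 40*(4*(-1))² = 40*(-4)² = 40*16 = 640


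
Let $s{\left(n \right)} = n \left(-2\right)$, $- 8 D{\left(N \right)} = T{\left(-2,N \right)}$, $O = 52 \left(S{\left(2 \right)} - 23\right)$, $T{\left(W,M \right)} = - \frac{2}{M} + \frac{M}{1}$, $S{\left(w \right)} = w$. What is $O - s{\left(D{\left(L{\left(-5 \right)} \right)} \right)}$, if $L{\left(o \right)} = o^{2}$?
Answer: $- \frac{109823}{100} \approx -1098.2$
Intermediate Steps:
$T{\left(W,M \right)} = M - \frac{2}{M}$ ($T{\left(W,M \right)} = - \frac{2}{M} + M 1 = - \frac{2}{M} + M = M - \frac{2}{M}$)
$O = -1092$ ($O = 52 \left(2 - 23\right) = 52 \left(-21\right) = -1092$)
$D{\left(N \right)} = - \frac{N}{8} + \frac{1}{4 N}$ ($D{\left(N \right)} = - \frac{N - \frac{2}{N}}{8} = - \frac{N}{8} + \frac{1}{4 N}$)
$s{\left(n \right)} = - 2 n$
$O - s{\left(D{\left(L{\left(-5 \right)} \right)} \right)} = -1092 - - 2 \frac{2 - \left(\left(-5\right)^{2}\right)^{2}}{8 \left(-5\right)^{2}} = -1092 - - 2 \frac{2 - 25^{2}}{8 \cdot 25} = -1092 - - 2 \cdot \frac{1}{8} \cdot \frac{1}{25} \left(2 - 625\right) = -1092 - - 2 \cdot \frac{1}{8} \cdot \frac{1}{25} \left(-623\right) = -1092 - \left(-2\right) \left(- \frac{623}{200}\right) = -1092 - \frac{623}{100} = - \frac{109823}{100}$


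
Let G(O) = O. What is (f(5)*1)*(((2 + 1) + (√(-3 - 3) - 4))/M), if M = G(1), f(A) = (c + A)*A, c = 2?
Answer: -35 + 35*I*√6 ≈ -35.0 + 85.732*I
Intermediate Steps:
f(A) = A*(2 + A) (f(A) = (2 + A)*A = A*(2 + A))
M = 1
(f(5)*1)*(((2 + 1) + (√(-3 - 3) - 4))/M) = ((5*(2 + 5))*1)*(((2 + 1) + (√(-3 - 3) - 4))/1) = ((5*7)*1)*((3 + (√(-6) - 4))*1) = (35*1)*((3 + (I*√6 - 4))*1) = 35*((3 + (-4 + I*√6))*1) = 35*((-1 + I*√6)*1) = 35*(-1 + I*√6) = -35 + 35*I*√6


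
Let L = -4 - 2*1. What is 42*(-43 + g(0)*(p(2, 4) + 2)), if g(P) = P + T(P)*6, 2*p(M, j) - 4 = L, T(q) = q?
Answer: -1806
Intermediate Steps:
L = -6 (L = -4 - 2 = -6)
p(M, j) = -1 (p(M, j) = 2 + (1/2)*(-6) = 2 - 3 = -1)
g(P) = 7*P (g(P) = P + P*6 = P + 6*P = 7*P)
42*(-43 + g(0)*(p(2, 4) + 2)) = 42*(-43 + (7*0)*(-1 + 2)) = 42*(-43 + 0*1) = 42*(-43 + 0) = 42*(-43) = -1806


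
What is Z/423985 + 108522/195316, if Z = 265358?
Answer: 48920181649/41405527130 ≈ 1.1815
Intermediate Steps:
Z/423985 + 108522/195316 = 265358/423985 + 108522/195316 = 265358*(1/423985) + 108522*(1/195316) = 265358/423985 + 54261/97658 = 48920181649/41405527130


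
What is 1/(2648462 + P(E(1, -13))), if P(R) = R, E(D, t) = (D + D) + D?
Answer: 1/2648465 ≈ 3.7758e-7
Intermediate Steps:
E(D, t) = 3*D (E(D, t) = 2*D + D = 3*D)
1/(2648462 + P(E(1, -13))) = 1/(2648462 + 3*1) = 1/(2648462 + 3) = 1/2648465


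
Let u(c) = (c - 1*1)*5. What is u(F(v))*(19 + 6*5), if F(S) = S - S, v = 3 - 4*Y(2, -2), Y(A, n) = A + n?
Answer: -245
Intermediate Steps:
v = 3 (v = 3 - 4*(2 - 2) = 3 - 4*0 = 3 + 0 = 3)
F(S) = 0
u(c) = -5 + 5*c (u(c) = (c - 1)*5 = (-1 + c)*5 = -5 + 5*c)
u(F(v))*(19 + 6*5) = (-5 + 5*0)*(19 + 6*5) = (-5 + 0)*(19 + 30) = -5*49 = -245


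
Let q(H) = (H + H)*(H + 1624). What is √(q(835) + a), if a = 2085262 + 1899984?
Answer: 8*√126434 ≈ 2844.6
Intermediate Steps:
q(H) = 2*H*(1624 + H) (q(H) = (2*H)*(1624 + H) = 2*H*(1624 + H))
a = 3985246
√(q(835) + a) = √(2*835*(1624 + 835) + 3985246) = √(2*835*2459 + 3985246) = √(4106530 + 3985246) = √8091776 = 8*√126434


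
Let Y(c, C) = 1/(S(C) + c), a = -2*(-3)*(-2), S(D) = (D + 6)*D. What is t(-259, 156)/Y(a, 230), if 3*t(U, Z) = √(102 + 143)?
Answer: 379876*√5/3 ≈ 2.8314e+5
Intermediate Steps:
S(D) = D*(6 + D) (S(D) = (6 + D)*D = D*(6 + D))
a = -12 (a = 6*(-2) = -12)
t(U, Z) = 7*√5/3 (t(U, Z) = √(102 + 143)/3 = √245/3 = (7*√5)/3 = 7*√5/3)
Y(c, C) = 1/(c + C*(6 + C)) (Y(c, C) = 1/(C*(6 + C) + c) = 1/(c + C*(6 + C)))
t(-259, 156)/Y(a, 230) = (7*√5/3)/(1/(-12 + 230*(6 + 230))) = (7*√5/3)/(1/(-12 + 230*236)) = (7*√5/3)/(1/(-12 + 54280)) = (7*√5/3)/(1/54268) = (7*√5/3)*54268 = 379876*√5/3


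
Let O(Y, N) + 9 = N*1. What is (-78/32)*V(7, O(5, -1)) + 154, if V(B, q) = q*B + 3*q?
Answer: 1591/4 ≈ 397.75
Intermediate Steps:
O(Y, N) = -9 + N (O(Y, N) = -9 + N*1 = -9 + N)
V(B, q) = 3*q + B*q (V(B, q) = B*q + 3*q = 3*q + B*q)
(-78/32)*V(7, O(5, -1)) + 154 = (-78/32)*((-9 - 1)*(3 + 7)) + 154 = (-78*1/32)*(-10*10) + 154 = -39/16*(-100) + 154 = 975/4 + 154 = 1591/4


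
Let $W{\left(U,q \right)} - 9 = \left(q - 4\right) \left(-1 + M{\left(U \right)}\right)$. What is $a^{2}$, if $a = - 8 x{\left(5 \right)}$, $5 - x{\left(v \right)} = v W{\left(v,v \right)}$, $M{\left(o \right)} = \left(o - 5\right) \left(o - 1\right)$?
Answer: $78400$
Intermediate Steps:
$M{\left(o \right)} = \left(-1 + o\right) \left(-5 + o\right)$ ($M{\left(o \right)} = \left(-5 + o\right) \left(-1 + o\right) = \left(-1 + o\right) \left(-5 + o\right)$)
$W{\left(U,q \right)} = 9 + \left(-4 + q\right) \left(4 + U^{2} - 6 U\right)$ ($W{\left(U,q \right)} = 9 + \left(q - 4\right) \left(-1 + \left(5 + U^{2} - 6 U\right)\right) = 9 + \left(-4 + q\right) \left(4 + U^{2} - 6 U\right)$)
$x{\left(v \right)} = 5 - v \left(-7 - 4 v^{2} + 23 v + v \left(5 + v^{2} - 6 v\right)\right)$ ($x{\left(v \right)} = 5 - v \left(-7 - v - 4 v^{2} + 24 v + v \left(5 + v^{2} - 6 v\right)\right) = 5 - v \left(-7 - 4 v^{2} + 23 v + v \left(5 + v^{2} - 6 v\right)\right)$)
$a = 280$ ($a = - 8 \left(5 - 5^{4} - 28 \cdot 5^{2} + 7 \cdot 5 + 10 \cdot 5^{3}\right) = - 8 \left(5 - 625 - 700 + 35 + 10 \cdot 125\right) = - 8 \left(5 - 625 - 700 + 35 + 1250\right) = \left(-8\right) \left(-35\right) = 280$)
$a^{2} = 280^{2} = 78400$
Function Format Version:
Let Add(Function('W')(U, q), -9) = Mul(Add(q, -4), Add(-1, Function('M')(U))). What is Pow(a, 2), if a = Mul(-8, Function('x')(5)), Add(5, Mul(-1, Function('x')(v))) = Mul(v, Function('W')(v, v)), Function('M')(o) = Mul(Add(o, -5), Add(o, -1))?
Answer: 78400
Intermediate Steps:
Function('M')(o) = Mul(Add(-1, o), Add(-5, o)) (Function('M')(o) = Mul(Add(-5, o), Add(-1, o)) = Mul(Add(-1, o), Add(-5, o)))
Function('W')(U, q) = Add(9, Mul(Add(-4, q), Add(4, Pow(U, 2), Mul(-6, U)))) (Function('W')(U, q) = Add(9, Mul(Add(q, -4), Add(-1, Add(5, Pow(U, 2), Mul(-6, U))))) = Add(9, Mul(Add(-4, q), Add(4, Pow(U, 2), Mul(-6, U)))))
Function('x')(v) = Add(5, Mul(-1, v, Add(-7, Mul(-4, Pow(v, 2)), Mul(23, v), Mul(v, Add(5, Pow(v, 2), Mul(-6, v)))))) (Function('x')(v) = Add(5, Mul(-1, Mul(v, Add(-7, Mul(-1, v), Mul(-4, Pow(v, 2)), Mul(24, v), Mul(v, Add(5, Pow(v, 2), Mul(-6, v))))))) = Add(5, Mul(-1, Mul(v, Add(-7, Mul(-4, Pow(v, 2)), Mul(23, v), Mul(v, Add(5, Pow(v, 2), Mul(-6, v))))))) = Add(5, Mul(-1, v, Add(-7, Mul(-4, Pow(v, 2)), Mul(23, v), Mul(v, Add(5, Pow(v, 2), Mul(-6, v)))))))
a = 280 (a = Mul(-8, Add(5, Mul(-1, Pow(5, 4)), Mul(-28, Pow(5, 2)), Mul(7, 5), Mul(10, Pow(5, 3)))) = Mul(-8, Add(5, Mul(-1, 625), Mul(-28, 25), 35, Mul(10, 125))) = Mul(-8, Add(5, -625, -700, 35, 1250)) = Mul(-8, -35) = 280)
Pow(a, 2) = Pow(280, 2) = 78400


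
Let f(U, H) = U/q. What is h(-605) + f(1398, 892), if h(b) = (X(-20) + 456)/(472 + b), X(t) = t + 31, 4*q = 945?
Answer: 14401/5985 ≈ 2.4062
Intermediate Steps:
q = 945/4 (q = (1/4)*945 = 945/4 ≈ 236.25)
f(U, H) = 4*U/945 (f(U, H) = U/(945/4) = U*(4/945) = 4*U/945)
X(t) = 31 + t
h(b) = 467/(472 + b) (h(b) = ((31 - 20) + 456)/(472 + b) = (11 + 456)/(472 + b) = 467/(472 + b))
h(-605) + f(1398, 892) = 467/(472 - 605) + (4/945)*1398 = 467/(-133) + 1864/315 = 467*(-1/133) + 1864/315 = -467/133 + 1864/315 = 14401/5985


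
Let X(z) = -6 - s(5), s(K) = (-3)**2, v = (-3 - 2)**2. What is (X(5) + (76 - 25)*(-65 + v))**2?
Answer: 4223025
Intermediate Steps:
v = 25 (v = (-5)**2 = 25)
s(K) = 9
X(z) = -15 (X(z) = -6 - 1*9 = -6 - 9 = -15)
(X(5) + (76 - 25)*(-65 + v))**2 = (-15 + (76 - 25)*(-65 + 25))**2 = (-15 + 51*(-40))**2 = (-15 - 2040)**2 = (-2055)**2 = 4223025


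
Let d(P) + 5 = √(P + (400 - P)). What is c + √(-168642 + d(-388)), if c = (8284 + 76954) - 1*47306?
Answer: 37932 + I*√168627 ≈ 37932.0 + 410.64*I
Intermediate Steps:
d(P) = 15 (d(P) = -5 + √(P + (400 - P)) = -5 + √400 = -5 + 20 = 15)
c = 37932 (c = 85238 - 47306 = 37932)
c + √(-168642 + d(-388)) = 37932 + √(-168642 + 15) = 37932 + √(-168627) = 37932 + I*√168627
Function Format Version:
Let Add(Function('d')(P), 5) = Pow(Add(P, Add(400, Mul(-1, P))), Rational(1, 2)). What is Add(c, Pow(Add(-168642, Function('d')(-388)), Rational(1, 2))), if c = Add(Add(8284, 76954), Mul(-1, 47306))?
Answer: Add(37932, Mul(I, Pow(168627, Rational(1, 2)))) ≈ Add(37932., Mul(410.64, I))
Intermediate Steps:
Function('d')(P) = 15 (Function('d')(P) = Add(-5, Pow(Add(P, Add(400, Mul(-1, P))), Rational(1, 2))) = Add(-5, Pow(400, Rational(1, 2))) = Add(-5, 20) = 15)
c = 37932 (c = Add(85238, -47306) = 37932)
Add(c, Pow(Add(-168642, Function('d')(-388)), Rational(1, 2))) = Add(37932, Pow(Add(-168642, 15), Rational(1, 2))) = Add(37932, Pow(-168627, Rational(1, 2))) = Add(37932, Mul(I, Pow(168627, Rational(1, 2))))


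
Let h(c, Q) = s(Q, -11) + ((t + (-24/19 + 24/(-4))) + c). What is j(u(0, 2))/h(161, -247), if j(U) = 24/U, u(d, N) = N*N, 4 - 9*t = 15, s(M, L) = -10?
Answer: 513/12185 ≈ 0.042101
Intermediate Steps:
t = -11/9 (t = 4/9 - 1/9*15 = 4/9 - 5/3 = -11/9 ≈ -1.2222)
u(d, N) = N**2
h(c, Q) = -3161/171 + c (h(c, Q) = -10 + ((-11/9 + (-24/19 + 24/(-4))) + c) = -10 + ((-11/9 + (-24*1/19 + 24*(-1/4))) + c) = -10 + ((-11/9 + (-24/19 - 6)) + c) = -10 + ((-11/9 - 138/19) + c) = -10 + (-1451/171 + c) = -3161/171 + c)
j(u(0, 2))/h(161, -247) = (24/(2**2))/(-3161/171 + 161) = (24/4)/(24370/171) = (24*(1/4))*(171/24370) = 6*(171/24370) = 513/12185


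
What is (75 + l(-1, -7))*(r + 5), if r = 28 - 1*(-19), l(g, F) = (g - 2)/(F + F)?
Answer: 27378/7 ≈ 3911.1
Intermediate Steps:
l(g, F) = (-2 + g)/(2*F) (l(g, F) = (-2 + g)/((2*F)) = (-2 + g)*(1/(2*F)) = (-2 + g)/(2*F))
r = 47 (r = 28 + 19 = 47)
(75 + l(-1, -7))*(r + 5) = (75 + (½)*(-2 - 1)/(-7))*(47 + 5) = (75 + (½)*(-⅐)*(-3))*52 = (75 + 3/14)*52 = (1053/14)*52 = 27378/7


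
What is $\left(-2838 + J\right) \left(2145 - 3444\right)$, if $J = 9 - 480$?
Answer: $4298391$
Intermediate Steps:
$J = -471$ ($J = 9 - 480 = -471$)
$\left(-2838 + J\right) \left(2145 - 3444\right) = \left(-2838 - 471\right) \left(2145 - 3444\right) = \left(-3309\right) \left(-1299\right) = 4298391$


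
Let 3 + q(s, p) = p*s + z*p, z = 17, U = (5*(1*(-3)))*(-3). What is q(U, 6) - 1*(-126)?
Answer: 495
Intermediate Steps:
U = 45 (U = (5*(-3))*(-3) = -15*(-3) = 45)
q(s, p) = -3 + 17*p + p*s (q(s, p) = -3 + (p*s + 17*p) = -3 + (17*p + p*s) = -3 + 17*p + p*s)
q(U, 6) - 1*(-126) = (-3 + 17*6 + 6*45) - 1*(-126) = (-3 + 102 + 270) + 126 = 369 + 126 = 495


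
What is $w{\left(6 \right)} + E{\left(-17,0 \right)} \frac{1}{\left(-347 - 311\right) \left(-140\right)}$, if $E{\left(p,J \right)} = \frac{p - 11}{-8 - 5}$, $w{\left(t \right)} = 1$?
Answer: $\frac{42771}{42770} \approx 1.0$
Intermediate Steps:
$E{\left(p,J \right)} = \frac{11}{13} - \frac{p}{13}$ ($E{\left(p,J \right)} = \frac{-11 + p}{-13} = \left(-11 + p\right) \left(- \frac{1}{13}\right) = \frac{11}{13} - \frac{p}{13}$)
$w{\left(6 \right)} + E{\left(-17,0 \right)} \frac{1}{\left(-347 - 311\right) \left(-140\right)} = 1 + \left(\frac{11}{13} - - \frac{17}{13}\right) \frac{1}{\left(-347 - 311\right) \left(-140\right)} = 1 + \left(\frac{11}{13} + \frac{17}{13}\right) \frac{1}{-658} \left(- \frac{1}{140}\right) = 1 + \frac{28 \left(\left(- \frac{1}{658}\right) \left(- \frac{1}{140}\right)\right)}{13} = 1 + \frac{28}{13} \cdot \frac{1}{92120} = 1 + \frac{1}{42770} = \frac{42771}{42770}$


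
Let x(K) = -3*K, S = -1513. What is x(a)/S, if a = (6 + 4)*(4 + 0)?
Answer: 120/1513 ≈ 0.079313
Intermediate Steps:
a = 40 (a = 10*4 = 40)
x(a)/S = -3*40/(-1513) = -120*(-1/1513) = 120/1513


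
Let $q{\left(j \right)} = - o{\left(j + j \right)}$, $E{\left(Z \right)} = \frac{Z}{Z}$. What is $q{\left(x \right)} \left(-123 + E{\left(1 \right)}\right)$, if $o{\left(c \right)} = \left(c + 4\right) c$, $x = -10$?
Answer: $39040$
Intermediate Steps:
$E{\left(Z \right)} = 1$
$o{\left(c \right)} = c \left(4 + c\right)$ ($o{\left(c \right)} = \left(4 + c\right) c = c \left(4 + c\right)$)
$q{\left(j \right)} = - 2 j \left(4 + 2 j\right)$ ($q{\left(j \right)} = - \left(j + j\right) \left(4 + \left(j + j\right)\right) = - 2 j \left(4 + 2 j\right)$)
$q{\left(x \right)} \left(-123 + E{\left(1 \right)}\right) = \left(-4\right) \left(-10\right) \left(2 - 10\right) \left(-123 + 1\right) = \left(-4\right) \left(-10\right) \left(-8\right) \left(-122\right) = \left(-320\right) \left(-122\right) = 39040$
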